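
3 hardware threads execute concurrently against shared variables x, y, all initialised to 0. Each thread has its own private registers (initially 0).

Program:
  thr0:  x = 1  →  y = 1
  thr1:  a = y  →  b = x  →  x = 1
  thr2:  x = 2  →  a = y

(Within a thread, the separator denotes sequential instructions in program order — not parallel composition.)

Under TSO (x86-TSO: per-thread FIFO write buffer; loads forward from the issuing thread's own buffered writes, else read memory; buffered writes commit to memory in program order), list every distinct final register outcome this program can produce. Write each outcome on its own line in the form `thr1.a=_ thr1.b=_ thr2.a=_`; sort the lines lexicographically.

thr1.a=0 thr1.b=0 thr2.a=0
thr1.a=0 thr1.b=0 thr2.a=1
thr1.a=0 thr1.b=1 thr2.a=0
thr1.a=0 thr1.b=1 thr2.a=1
thr1.a=0 thr1.b=2 thr2.a=0
thr1.a=0 thr1.b=2 thr2.a=1
thr1.a=1 thr1.b=1 thr2.a=0
thr1.a=1 thr1.b=1 thr2.a=1
thr1.a=1 thr1.b=2 thr2.a=0
thr1.a=1 thr1.b=2 thr2.a=1

outcome vector order: (thr1.a,thr1.b,thr2.a)
|TSO outcomes| = 10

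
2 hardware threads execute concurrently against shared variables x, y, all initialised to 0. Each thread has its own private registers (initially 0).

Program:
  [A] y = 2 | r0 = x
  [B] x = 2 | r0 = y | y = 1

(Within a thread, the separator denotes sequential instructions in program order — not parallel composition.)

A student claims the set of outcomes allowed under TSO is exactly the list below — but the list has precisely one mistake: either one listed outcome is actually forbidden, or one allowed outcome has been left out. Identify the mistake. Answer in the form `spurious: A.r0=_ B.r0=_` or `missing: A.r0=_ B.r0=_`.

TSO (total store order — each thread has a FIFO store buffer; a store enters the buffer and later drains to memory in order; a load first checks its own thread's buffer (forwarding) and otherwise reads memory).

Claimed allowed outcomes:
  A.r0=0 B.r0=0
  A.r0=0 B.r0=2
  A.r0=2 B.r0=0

outcome vector order: (A.r0,B.r0)
[TSO] allowed = {0/0 0/2 2/0 2/2}
TSO∖claimed = {2/2}

missing: A.r0=2 B.r0=2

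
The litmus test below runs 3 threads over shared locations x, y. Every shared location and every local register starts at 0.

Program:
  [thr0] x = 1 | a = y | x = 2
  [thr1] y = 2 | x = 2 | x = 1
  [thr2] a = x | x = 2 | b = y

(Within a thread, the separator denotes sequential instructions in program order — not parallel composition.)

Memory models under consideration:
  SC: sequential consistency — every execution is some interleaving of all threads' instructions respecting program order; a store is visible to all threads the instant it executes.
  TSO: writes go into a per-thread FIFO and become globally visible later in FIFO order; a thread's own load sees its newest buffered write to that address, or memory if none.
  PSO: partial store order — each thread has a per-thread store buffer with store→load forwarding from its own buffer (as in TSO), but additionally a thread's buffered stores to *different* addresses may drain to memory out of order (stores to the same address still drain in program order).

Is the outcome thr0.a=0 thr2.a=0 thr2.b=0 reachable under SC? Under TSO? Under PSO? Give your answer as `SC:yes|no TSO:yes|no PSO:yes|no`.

outcome vector order: (thr0.a,thr2.a,thr2.b)
[SC] allowed = {000 002 010 012 020 022 200 202 210 212 222}
[TSO] allowed = {000 002 010 012 020 022 200 202 210 212 222}
[PSO] allowed = {000 002 010 012 020 022 200 202 210 212 220 222}
target 000 ∈ {SC,TSO,PSO}

SC:yes TSO:yes PSO:yes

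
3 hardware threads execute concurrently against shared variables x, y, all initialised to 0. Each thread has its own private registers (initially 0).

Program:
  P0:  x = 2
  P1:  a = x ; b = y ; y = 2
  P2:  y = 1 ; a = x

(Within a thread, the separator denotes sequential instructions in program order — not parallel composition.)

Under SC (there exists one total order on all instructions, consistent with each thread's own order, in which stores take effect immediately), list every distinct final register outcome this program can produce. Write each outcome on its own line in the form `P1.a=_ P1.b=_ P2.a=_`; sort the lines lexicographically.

P1.a=0 P1.b=0 P2.a=0
P1.a=0 P1.b=0 P2.a=2
P1.a=0 P1.b=1 P2.a=0
P1.a=0 P1.b=1 P2.a=2
P1.a=2 P1.b=0 P2.a=2
P1.a=2 P1.b=1 P2.a=0
P1.a=2 P1.b=1 P2.a=2

outcome vector order: (P1.a,P1.b,P2.a)
|SC outcomes| = 7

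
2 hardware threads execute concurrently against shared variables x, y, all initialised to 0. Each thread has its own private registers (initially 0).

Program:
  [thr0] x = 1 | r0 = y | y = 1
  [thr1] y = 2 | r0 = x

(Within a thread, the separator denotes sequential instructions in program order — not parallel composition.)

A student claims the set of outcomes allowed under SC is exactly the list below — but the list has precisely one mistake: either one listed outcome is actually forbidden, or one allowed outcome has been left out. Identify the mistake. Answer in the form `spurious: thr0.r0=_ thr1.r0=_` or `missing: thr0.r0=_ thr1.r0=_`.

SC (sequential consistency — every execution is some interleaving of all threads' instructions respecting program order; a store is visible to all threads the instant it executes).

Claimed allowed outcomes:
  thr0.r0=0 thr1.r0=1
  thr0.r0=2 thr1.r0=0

outcome vector order: (thr0.r0,thr1.r0)
SC: 3 outcomes — {0/1 2/0 2/1}
SC∖claimed = {2/1}

missing: thr0.r0=2 thr1.r0=1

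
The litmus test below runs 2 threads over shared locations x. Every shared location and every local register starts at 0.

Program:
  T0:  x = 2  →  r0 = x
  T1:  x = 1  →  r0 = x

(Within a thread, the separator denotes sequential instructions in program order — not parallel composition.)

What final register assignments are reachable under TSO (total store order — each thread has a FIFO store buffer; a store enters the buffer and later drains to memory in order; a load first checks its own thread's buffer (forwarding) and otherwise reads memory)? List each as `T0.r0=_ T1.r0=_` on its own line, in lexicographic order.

T0.r0=1 T1.r0=1
T0.r0=2 T1.r0=1
T0.r0=2 T1.r0=2

outcome vector order: (T0.r0,T1.r0)
|TSO outcomes| = 3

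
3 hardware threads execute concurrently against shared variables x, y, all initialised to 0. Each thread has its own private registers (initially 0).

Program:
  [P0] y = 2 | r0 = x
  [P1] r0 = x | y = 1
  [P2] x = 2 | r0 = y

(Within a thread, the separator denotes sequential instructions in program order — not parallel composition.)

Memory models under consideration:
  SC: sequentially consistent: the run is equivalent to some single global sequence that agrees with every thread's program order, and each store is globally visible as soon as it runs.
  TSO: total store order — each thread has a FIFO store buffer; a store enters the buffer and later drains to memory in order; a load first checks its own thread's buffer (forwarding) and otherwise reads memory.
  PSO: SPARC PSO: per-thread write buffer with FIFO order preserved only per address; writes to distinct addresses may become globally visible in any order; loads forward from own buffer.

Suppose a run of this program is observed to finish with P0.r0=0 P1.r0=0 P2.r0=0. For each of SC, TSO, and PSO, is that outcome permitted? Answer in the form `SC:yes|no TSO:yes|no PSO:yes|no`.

outcome vector order: (P0.r0,P1.r0,P2.r0)
SC (10): <0 0 1>; <0 0 2>; <0 2 1>; <0 2 2>; <2 0 0>; <2 0 1>; <2 0 2>; <2 2 0>; <2 2 1>; <2 2 2>
TSO (12): <0 0 0>; <0 0 1>; <0 0 2>; <0 2 0>; <0 2 1>; <0 2 2>; <2 0 0>; <2 0 1>; <2 0 2>; <2 2 0>; <2 2 1>; <2 2 2>
PSO (12): <0 0 0>; <0 0 1>; <0 0 2>; <0 2 0>; <0 2 1>; <0 2 2>; <2 0 0>; <2 0 1>; <2 0 2>; <2 2 0>; <2 2 1>; <2 2 2>
target <0 0 0> ∈ {TSO,PSO}

SC:no TSO:yes PSO:yes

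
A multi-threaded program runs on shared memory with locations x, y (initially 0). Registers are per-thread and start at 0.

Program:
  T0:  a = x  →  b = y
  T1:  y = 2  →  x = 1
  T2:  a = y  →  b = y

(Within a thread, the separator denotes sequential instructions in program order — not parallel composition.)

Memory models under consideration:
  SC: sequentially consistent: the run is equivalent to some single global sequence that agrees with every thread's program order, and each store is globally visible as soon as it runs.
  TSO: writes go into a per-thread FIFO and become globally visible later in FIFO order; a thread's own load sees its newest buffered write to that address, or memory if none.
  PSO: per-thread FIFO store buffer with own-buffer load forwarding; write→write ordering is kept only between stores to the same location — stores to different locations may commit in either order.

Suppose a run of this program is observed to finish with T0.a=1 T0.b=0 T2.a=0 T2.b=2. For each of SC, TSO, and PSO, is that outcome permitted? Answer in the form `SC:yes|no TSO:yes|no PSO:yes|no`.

SC:no TSO:no PSO:yes

outcome vector order: (T0.a,T0.b,T2.a,T2.b)
under SC → 0/0/0/0; 0/0/0/2; 0/0/2/2; 0/2/0/0; 0/2/0/2; 0/2/2/2; 1/2/0/0; 1/2/0/2; 1/2/2/2
under TSO → 0/0/0/0; 0/0/0/2; 0/0/2/2; 0/2/0/0; 0/2/0/2; 0/2/2/2; 1/2/0/0; 1/2/0/2; 1/2/2/2
under PSO → 0/0/0/0; 0/0/0/2; 0/0/2/2; 0/2/0/0; 0/2/0/2; 0/2/2/2; 1/0/0/0; 1/0/0/2; 1/0/2/2; 1/2/0/0; 1/2/0/2; 1/2/2/2
target 1/0/0/2 ∈ {PSO}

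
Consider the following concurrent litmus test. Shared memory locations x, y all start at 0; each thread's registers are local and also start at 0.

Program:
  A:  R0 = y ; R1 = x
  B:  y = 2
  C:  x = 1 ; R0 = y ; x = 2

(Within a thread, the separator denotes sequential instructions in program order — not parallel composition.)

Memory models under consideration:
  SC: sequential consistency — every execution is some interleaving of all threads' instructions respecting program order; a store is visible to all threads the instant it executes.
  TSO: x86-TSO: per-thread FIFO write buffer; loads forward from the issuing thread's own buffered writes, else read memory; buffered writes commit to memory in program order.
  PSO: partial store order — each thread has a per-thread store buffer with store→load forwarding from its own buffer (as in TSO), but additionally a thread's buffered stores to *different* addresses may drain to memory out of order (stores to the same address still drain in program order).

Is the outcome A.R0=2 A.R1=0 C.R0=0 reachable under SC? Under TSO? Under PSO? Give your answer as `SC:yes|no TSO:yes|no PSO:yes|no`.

outcome vector order: (A.R0,A.R1,C.R0)
SC (11): <0 0 0>; <0 0 2>; <0 1 0>; <0 1 2>; <0 2 0>; <0 2 2>; <2 0 2>; <2 1 0>; <2 1 2>; <2 2 0>; <2 2 2>
TSO (12): <0 0 0>; <0 0 2>; <0 1 0>; <0 1 2>; <0 2 0>; <0 2 2>; <2 0 0>; <2 0 2>; <2 1 0>; <2 1 2>; <2 2 0>; <2 2 2>
PSO (12): <0 0 0>; <0 0 2>; <0 1 0>; <0 1 2>; <0 2 0>; <0 2 2>; <2 0 0>; <2 0 2>; <2 1 0>; <2 1 2>; <2 2 0>; <2 2 2>
target <2 0 0> ∈ {TSO,PSO}

SC:no TSO:yes PSO:yes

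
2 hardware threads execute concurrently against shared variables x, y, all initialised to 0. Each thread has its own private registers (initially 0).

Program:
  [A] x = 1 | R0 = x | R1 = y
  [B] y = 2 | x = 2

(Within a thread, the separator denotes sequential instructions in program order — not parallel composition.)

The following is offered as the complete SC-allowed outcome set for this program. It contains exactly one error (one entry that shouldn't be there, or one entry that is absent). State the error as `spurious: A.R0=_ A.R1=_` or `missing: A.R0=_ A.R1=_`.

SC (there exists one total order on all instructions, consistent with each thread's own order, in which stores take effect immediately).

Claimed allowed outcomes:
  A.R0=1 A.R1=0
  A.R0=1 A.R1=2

outcome vector order: (A.R0,A.R1)
under SC → <1 0> <1 2> <2 2>
SC∖claimed = {<2 2>}

missing: A.R0=2 A.R1=2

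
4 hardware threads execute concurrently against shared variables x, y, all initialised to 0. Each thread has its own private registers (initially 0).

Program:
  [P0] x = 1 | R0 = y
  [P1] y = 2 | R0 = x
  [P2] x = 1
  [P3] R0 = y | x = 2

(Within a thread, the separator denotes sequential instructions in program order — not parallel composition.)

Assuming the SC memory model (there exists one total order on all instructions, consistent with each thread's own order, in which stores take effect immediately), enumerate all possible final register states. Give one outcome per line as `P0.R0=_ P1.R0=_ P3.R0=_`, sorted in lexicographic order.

P0.R0=0 P1.R0=1 P3.R0=0
P0.R0=0 P1.R0=1 P3.R0=2
P0.R0=0 P1.R0=2 P3.R0=0
P0.R0=0 P1.R0=2 P3.R0=2
P0.R0=2 P1.R0=0 P3.R0=0
P0.R0=2 P1.R0=0 P3.R0=2
P0.R0=2 P1.R0=1 P3.R0=0
P0.R0=2 P1.R0=1 P3.R0=2
P0.R0=2 P1.R0=2 P3.R0=0
P0.R0=2 P1.R0=2 P3.R0=2

outcome vector order: (P0.R0,P1.R0,P3.R0)
|SC outcomes| = 10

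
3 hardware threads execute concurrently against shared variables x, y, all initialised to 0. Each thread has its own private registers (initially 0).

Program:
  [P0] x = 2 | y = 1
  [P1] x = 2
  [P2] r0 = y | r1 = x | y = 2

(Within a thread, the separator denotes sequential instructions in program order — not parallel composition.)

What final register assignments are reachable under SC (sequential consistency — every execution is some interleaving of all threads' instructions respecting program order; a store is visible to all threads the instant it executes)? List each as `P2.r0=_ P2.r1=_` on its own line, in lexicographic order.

P2.r0=0 P2.r1=0
P2.r0=0 P2.r1=2
P2.r0=1 P2.r1=2

outcome vector order: (P2.r0,P2.r1)
|SC outcomes| = 3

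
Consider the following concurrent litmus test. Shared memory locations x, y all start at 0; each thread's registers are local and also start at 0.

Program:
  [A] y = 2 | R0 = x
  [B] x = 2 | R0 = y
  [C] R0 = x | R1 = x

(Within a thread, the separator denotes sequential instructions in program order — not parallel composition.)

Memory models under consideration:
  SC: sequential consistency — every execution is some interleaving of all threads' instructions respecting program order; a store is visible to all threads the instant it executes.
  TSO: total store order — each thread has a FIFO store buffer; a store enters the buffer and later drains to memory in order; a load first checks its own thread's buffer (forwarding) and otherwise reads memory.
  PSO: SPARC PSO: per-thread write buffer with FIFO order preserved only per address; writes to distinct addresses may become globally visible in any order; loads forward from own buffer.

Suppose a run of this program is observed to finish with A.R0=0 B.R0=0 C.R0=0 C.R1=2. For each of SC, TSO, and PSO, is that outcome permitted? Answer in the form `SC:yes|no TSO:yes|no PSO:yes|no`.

outcome vector order: (A.R0,B.R0,C.R0,C.R1)
[SC] allowed = {0200 0202 0222 2000 2002 2022 2200 2202 2222}
[TSO] allowed = {0000 0002 0022 0200 0202 0222 2000 2002 2022 2200 2202 2222}
[PSO] allowed = {0000 0002 0022 0200 0202 0222 2000 2002 2022 2200 2202 2222}
target 0002 ∈ {TSO,PSO}

SC:no TSO:yes PSO:yes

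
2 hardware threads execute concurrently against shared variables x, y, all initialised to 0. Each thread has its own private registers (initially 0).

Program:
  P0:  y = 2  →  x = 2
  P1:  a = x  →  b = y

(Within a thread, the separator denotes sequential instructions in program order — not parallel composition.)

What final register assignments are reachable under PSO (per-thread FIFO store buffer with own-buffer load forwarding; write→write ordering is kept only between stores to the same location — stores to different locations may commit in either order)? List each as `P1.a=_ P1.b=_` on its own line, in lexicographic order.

outcome vector order: (P1.a,P1.b)
|PSO outcomes| = 4

P1.a=0 P1.b=0
P1.a=0 P1.b=2
P1.a=2 P1.b=0
P1.a=2 P1.b=2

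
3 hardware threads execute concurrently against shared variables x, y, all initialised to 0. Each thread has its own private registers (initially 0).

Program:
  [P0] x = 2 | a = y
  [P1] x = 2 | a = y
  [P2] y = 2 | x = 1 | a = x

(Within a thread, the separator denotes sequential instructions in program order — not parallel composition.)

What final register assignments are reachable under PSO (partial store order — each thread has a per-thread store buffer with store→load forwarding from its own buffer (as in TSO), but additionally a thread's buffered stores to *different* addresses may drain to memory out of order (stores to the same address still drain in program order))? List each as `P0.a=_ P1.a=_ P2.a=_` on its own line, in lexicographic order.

outcome vector order: (P0.a,P1.a,P2.a)
|PSO outcomes| = 8

P0.a=0 P1.a=0 P2.a=1
P0.a=0 P1.a=0 P2.a=2
P0.a=0 P1.a=2 P2.a=1
P0.a=0 P1.a=2 P2.a=2
P0.a=2 P1.a=0 P2.a=1
P0.a=2 P1.a=0 P2.a=2
P0.a=2 P1.a=2 P2.a=1
P0.a=2 P1.a=2 P2.a=2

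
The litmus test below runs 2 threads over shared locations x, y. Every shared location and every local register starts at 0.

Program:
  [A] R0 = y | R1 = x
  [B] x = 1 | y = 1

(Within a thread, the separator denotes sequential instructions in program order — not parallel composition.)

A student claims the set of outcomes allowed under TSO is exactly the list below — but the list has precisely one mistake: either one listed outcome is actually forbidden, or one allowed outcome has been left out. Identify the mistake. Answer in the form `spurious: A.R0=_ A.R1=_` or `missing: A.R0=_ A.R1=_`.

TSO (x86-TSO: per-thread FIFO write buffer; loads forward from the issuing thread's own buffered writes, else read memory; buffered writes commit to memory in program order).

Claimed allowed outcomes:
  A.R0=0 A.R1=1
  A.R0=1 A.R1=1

missing: A.R0=0 A.R1=0

outcome vector order: (A.R0,A.R1)
TSO (3): (0,0); (0,1); (1,1)
TSO∖claimed = {(0,0)}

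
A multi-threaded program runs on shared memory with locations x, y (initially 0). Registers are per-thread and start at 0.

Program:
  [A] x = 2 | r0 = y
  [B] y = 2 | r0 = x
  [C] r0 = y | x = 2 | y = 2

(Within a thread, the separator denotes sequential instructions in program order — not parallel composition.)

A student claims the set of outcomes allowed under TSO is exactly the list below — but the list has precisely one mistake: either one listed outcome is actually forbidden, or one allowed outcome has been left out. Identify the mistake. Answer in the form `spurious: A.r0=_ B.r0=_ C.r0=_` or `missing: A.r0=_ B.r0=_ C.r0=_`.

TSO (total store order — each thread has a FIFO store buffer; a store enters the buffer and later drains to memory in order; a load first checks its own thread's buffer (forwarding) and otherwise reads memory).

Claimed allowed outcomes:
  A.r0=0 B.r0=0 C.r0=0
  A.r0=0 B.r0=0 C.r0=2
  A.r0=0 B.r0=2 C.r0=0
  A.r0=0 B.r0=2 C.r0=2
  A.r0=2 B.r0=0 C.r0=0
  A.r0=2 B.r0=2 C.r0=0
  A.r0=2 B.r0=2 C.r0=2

missing: A.r0=2 B.r0=0 C.r0=2

outcome vector order: (A.r0,B.r0,C.r0)
TSO: 8 outcomes — {<0 0 0>, <0 0 2>, <0 2 0>, <0 2 2>, <2 0 0>, <2 0 2>, <2 2 0>, <2 2 2>}
TSO∖claimed = {<2 0 2>}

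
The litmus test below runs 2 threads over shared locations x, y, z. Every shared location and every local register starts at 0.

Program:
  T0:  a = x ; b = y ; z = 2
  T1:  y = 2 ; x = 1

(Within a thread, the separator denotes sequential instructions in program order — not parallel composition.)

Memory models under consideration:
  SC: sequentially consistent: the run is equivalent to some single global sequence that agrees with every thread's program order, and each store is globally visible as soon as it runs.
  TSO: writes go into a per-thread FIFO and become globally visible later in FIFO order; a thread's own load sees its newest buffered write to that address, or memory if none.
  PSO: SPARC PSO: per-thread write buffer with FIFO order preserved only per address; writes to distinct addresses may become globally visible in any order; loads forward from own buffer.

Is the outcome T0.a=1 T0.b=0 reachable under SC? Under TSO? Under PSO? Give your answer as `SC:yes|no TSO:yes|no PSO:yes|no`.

SC:no TSO:no PSO:yes

outcome vector order: (T0.a,T0.b)
SC: 3 outcomes — {(0,0), (0,2), (1,2)}
TSO: 3 outcomes — {(0,0), (0,2), (1,2)}
PSO: 4 outcomes — {(0,0), (0,2), (1,0), (1,2)}
target (1,0) ∈ {PSO}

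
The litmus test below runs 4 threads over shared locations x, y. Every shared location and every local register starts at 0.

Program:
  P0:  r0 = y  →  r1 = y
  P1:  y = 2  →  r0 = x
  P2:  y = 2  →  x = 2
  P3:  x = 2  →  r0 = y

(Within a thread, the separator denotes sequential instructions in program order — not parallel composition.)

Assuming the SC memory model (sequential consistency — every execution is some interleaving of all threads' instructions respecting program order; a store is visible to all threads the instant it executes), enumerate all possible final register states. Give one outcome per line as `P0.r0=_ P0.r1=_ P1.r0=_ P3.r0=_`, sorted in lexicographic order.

P0.r0=0 P0.r1=0 P1.r0=0 P3.r0=2
P0.r0=0 P0.r1=0 P1.r0=2 P3.r0=0
P0.r0=0 P0.r1=0 P1.r0=2 P3.r0=2
P0.r0=0 P0.r1=2 P1.r0=0 P3.r0=2
P0.r0=0 P0.r1=2 P1.r0=2 P3.r0=0
P0.r0=0 P0.r1=2 P1.r0=2 P3.r0=2
P0.r0=2 P0.r1=2 P1.r0=0 P3.r0=2
P0.r0=2 P0.r1=2 P1.r0=2 P3.r0=0
P0.r0=2 P0.r1=2 P1.r0=2 P3.r0=2

outcome vector order: (P0.r0,P0.r1,P1.r0,P3.r0)
|SC outcomes| = 9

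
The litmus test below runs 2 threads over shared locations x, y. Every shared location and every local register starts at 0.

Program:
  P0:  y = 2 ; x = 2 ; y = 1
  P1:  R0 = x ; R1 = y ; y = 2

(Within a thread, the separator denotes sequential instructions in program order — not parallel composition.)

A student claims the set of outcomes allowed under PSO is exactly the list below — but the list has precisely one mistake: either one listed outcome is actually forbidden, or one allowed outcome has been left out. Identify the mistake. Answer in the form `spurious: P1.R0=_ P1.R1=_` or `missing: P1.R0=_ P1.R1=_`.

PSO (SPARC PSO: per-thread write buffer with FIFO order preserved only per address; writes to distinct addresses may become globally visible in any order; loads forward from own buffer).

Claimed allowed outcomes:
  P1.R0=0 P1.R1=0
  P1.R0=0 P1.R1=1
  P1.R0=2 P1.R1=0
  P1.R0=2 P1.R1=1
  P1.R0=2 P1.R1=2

outcome vector order: (P1.R0,P1.R1)
[PSO] allowed = {(0,0); (0,1); (0,2); (2,0); (2,1); (2,2)}
PSO∖claimed = {(0,2)}

missing: P1.R0=0 P1.R1=2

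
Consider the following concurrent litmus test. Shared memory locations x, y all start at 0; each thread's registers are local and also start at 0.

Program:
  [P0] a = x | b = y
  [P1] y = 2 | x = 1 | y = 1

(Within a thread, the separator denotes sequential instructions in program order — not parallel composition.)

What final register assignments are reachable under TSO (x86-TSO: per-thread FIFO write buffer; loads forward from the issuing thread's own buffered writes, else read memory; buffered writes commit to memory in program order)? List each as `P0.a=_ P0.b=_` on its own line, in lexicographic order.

outcome vector order: (P0.a,P0.b)
|TSO outcomes| = 5

P0.a=0 P0.b=0
P0.a=0 P0.b=1
P0.a=0 P0.b=2
P0.a=1 P0.b=1
P0.a=1 P0.b=2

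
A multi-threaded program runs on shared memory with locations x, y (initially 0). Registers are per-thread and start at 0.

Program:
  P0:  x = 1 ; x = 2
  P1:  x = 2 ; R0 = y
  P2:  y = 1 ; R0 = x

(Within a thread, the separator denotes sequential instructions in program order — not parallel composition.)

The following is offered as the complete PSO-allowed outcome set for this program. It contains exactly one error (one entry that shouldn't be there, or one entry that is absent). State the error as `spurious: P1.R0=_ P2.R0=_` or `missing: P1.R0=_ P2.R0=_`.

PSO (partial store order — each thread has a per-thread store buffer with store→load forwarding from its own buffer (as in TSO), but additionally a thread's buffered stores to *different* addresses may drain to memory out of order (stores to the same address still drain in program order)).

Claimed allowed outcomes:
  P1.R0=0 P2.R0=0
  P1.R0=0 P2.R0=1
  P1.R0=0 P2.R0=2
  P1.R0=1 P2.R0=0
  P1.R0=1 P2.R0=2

outcome vector order: (P1.R0,P2.R0)
PSO (6): 0/0, 0/1, 0/2, 1/0, 1/1, 1/2
PSO∖claimed = {1/1}

missing: P1.R0=1 P2.R0=1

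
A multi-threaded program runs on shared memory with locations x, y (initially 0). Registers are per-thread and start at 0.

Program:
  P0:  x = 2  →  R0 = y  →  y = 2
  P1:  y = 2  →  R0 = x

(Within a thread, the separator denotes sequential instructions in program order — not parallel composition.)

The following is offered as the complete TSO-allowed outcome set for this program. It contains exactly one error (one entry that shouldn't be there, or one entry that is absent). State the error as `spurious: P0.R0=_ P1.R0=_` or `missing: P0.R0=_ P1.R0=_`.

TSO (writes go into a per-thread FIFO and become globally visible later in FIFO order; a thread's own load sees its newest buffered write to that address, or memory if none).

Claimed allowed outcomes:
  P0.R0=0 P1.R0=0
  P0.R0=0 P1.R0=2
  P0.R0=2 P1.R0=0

outcome vector order: (P0.R0,P1.R0)
[TSO] allowed = {0/0; 0/2; 2/0; 2/2}
TSO∖claimed = {2/2}

missing: P0.R0=2 P1.R0=2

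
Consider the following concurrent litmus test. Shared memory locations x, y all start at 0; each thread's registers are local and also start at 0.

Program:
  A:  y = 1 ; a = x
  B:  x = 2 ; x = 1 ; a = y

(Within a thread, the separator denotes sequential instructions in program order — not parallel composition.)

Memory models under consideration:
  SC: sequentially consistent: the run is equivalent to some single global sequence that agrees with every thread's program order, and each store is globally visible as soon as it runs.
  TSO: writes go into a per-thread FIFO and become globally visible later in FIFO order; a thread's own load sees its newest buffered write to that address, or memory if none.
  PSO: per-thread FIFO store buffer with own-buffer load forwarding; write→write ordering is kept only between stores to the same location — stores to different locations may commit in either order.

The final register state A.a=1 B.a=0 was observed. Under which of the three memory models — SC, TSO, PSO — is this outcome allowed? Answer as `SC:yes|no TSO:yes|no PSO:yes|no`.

outcome vector order: (A.a,B.a)
[SC] allowed = {0/1; 1/0; 1/1; 2/1}
[TSO] allowed = {0/0; 0/1; 1/0; 1/1; 2/0; 2/1}
[PSO] allowed = {0/0; 0/1; 1/0; 1/1; 2/0; 2/1}
target 1/0 ∈ {SC,TSO,PSO}

SC:yes TSO:yes PSO:yes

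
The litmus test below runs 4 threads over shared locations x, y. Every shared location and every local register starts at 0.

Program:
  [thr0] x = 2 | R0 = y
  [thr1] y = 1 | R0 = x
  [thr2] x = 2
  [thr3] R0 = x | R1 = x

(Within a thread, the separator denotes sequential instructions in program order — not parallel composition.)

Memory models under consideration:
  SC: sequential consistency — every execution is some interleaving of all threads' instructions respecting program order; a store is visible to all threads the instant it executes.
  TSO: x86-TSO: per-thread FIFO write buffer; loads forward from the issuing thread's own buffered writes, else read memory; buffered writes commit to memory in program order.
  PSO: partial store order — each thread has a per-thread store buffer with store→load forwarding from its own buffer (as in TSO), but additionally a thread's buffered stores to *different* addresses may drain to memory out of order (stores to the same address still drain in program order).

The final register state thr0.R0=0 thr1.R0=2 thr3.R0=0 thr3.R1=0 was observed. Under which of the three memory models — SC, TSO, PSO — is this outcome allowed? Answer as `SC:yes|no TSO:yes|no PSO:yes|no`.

SC:yes TSO:yes PSO:yes

outcome vector order: (thr0.R0,thr1.R0,thr3.R0,thr3.R1)
SC: 9 outcomes — {(0,2,0,0) (0,2,0,2) (0,2,2,2) (1,0,0,0) (1,0,0,2) (1,0,2,2) (1,2,0,0) (1,2,0,2) (1,2,2,2)}
TSO: 12 outcomes — {(0,0,0,0) (0,0,0,2) (0,0,2,2) (0,2,0,0) (0,2,0,2) (0,2,2,2) (1,0,0,0) (1,0,0,2) (1,0,2,2) (1,2,0,0) (1,2,0,2) (1,2,2,2)}
PSO: 12 outcomes — {(0,0,0,0) (0,0,0,2) (0,0,2,2) (0,2,0,0) (0,2,0,2) (0,2,2,2) (1,0,0,0) (1,0,0,2) (1,0,2,2) (1,2,0,0) (1,2,0,2) (1,2,2,2)}
target (0,2,0,0) ∈ {SC,TSO,PSO}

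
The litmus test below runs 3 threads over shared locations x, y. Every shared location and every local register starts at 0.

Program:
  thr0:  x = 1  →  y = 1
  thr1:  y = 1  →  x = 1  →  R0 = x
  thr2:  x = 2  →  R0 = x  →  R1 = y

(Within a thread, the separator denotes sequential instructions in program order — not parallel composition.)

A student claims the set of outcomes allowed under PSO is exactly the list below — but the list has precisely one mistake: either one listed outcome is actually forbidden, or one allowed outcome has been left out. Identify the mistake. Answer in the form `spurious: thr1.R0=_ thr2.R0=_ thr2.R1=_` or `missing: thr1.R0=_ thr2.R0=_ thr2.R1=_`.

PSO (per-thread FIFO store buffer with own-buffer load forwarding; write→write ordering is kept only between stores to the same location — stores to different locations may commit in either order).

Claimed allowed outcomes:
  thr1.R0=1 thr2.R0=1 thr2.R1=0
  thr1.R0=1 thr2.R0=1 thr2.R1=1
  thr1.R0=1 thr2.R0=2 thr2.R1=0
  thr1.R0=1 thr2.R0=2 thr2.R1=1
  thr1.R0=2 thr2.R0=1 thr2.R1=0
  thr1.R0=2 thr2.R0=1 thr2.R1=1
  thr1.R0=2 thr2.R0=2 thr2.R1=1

outcome vector order: (thr1.R0,thr2.R0,thr2.R1)
[PSO] allowed = {1/1/0, 1/1/1, 1/2/0, 1/2/1, 2/1/0, 2/1/1, 2/2/0, 2/2/1}
PSO∖claimed = {2/2/0}

missing: thr1.R0=2 thr2.R0=2 thr2.R1=0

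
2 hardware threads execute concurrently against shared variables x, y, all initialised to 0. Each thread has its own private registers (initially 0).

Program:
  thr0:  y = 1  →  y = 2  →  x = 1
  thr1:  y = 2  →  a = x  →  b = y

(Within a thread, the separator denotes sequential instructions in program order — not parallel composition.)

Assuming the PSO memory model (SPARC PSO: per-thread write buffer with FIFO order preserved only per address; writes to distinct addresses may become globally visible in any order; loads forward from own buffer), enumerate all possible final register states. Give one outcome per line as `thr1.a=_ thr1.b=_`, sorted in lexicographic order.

thr1.a=0 thr1.b=1
thr1.a=0 thr1.b=2
thr1.a=1 thr1.b=1
thr1.a=1 thr1.b=2

outcome vector order: (thr1.a,thr1.b)
|PSO outcomes| = 4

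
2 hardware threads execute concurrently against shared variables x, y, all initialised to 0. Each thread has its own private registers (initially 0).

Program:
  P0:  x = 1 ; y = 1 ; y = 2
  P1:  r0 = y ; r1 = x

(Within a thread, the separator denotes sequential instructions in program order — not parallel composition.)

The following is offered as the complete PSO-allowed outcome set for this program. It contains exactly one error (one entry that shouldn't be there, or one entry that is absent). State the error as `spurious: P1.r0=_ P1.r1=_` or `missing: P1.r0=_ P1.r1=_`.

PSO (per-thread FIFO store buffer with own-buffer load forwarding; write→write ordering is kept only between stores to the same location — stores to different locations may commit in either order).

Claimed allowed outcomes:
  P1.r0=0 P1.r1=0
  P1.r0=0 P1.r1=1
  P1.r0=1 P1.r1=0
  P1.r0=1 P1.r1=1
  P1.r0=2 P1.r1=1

missing: P1.r0=2 P1.r1=0

outcome vector order: (P1.r0,P1.r1)
PSO (6): 00, 01, 10, 11, 20, 21
PSO∖claimed = {20}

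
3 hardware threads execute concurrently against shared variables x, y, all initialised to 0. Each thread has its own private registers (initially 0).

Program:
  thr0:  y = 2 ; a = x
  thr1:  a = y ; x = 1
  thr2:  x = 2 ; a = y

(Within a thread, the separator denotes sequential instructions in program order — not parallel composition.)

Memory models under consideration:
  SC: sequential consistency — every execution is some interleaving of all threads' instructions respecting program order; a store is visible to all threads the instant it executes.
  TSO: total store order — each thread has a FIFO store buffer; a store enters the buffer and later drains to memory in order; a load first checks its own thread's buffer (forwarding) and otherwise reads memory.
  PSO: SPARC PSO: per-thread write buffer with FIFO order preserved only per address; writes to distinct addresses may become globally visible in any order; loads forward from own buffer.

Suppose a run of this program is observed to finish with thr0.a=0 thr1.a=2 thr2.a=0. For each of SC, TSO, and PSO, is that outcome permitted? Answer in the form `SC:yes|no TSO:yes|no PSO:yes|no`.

outcome vector order: (thr0.a,thr1.a,thr2.a)
[SC] allowed = {<0 0 2>; <0 2 2>; <1 0 0>; <1 0 2>; <1 2 0>; <1 2 2>; <2 0 0>; <2 0 2>; <2 2 0>; <2 2 2>}
[TSO] allowed = {<0 0 0>; <0 0 2>; <0 2 0>; <0 2 2>; <1 0 0>; <1 0 2>; <1 2 0>; <1 2 2>; <2 0 0>; <2 0 2>; <2 2 0>; <2 2 2>}
[PSO] allowed = {<0 0 0>; <0 0 2>; <0 2 0>; <0 2 2>; <1 0 0>; <1 0 2>; <1 2 0>; <1 2 2>; <2 0 0>; <2 0 2>; <2 2 0>; <2 2 2>}
target <0 2 0> ∈ {TSO,PSO}

SC:no TSO:yes PSO:yes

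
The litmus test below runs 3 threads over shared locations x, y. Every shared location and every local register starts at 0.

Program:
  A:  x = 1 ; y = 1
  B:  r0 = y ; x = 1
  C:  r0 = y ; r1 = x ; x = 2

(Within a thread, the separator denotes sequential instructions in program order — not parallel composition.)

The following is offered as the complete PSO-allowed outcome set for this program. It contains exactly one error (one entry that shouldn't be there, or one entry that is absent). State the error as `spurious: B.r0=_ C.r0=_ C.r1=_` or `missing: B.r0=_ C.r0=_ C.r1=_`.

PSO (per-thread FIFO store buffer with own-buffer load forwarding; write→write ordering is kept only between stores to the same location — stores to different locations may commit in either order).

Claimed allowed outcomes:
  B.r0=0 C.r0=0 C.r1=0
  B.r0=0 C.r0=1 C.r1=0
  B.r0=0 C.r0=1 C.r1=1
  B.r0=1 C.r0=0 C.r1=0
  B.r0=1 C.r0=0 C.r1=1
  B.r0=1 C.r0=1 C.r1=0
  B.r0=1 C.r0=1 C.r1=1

outcome vector order: (B.r0,C.r0,C.r1)
[PSO] allowed = {(0,0,0); (0,0,1); (0,1,0); (0,1,1); (1,0,0); (1,0,1); (1,1,0); (1,1,1)}
PSO∖claimed = {(0,0,1)}

missing: B.r0=0 C.r0=0 C.r1=1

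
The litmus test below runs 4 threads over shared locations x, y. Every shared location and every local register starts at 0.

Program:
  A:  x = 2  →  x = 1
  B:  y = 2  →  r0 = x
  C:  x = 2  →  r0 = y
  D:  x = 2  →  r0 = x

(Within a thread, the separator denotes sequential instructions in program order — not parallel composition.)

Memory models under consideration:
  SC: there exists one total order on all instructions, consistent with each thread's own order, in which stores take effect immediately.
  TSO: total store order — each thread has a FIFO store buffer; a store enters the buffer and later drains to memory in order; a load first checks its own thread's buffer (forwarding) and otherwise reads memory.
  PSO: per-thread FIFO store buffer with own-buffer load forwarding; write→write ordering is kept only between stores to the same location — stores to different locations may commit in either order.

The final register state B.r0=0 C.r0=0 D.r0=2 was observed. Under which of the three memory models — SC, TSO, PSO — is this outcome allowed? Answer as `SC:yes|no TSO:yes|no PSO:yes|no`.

SC:no TSO:yes PSO:yes

outcome vector order: (B.r0,C.r0,D.r0)
[SC] allowed = {0/2/1; 0/2/2; 1/0/1; 1/0/2; 1/2/1; 1/2/2; 2/0/1; 2/0/2; 2/2/1; 2/2/2}
[TSO] allowed = {0/0/1; 0/0/2; 0/2/1; 0/2/2; 1/0/1; 1/0/2; 1/2/1; 1/2/2; 2/0/1; 2/0/2; 2/2/1; 2/2/2}
[PSO] allowed = {0/0/1; 0/0/2; 0/2/1; 0/2/2; 1/0/1; 1/0/2; 1/2/1; 1/2/2; 2/0/1; 2/0/2; 2/2/1; 2/2/2}
target 0/0/2 ∈ {TSO,PSO}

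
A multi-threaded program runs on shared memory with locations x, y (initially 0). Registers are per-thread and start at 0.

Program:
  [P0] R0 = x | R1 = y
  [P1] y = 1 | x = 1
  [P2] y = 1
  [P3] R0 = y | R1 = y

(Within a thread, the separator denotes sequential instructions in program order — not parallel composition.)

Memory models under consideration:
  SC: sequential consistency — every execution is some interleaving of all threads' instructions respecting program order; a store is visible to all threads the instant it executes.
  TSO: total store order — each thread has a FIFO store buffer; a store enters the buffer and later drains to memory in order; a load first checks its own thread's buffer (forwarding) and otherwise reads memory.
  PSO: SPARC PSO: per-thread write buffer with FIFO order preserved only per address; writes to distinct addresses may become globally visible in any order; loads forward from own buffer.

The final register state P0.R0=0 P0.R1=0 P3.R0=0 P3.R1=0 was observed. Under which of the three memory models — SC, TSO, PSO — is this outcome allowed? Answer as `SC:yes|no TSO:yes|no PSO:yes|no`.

SC:yes TSO:yes PSO:yes

outcome vector order: (P0.R0,P0.R1,P3.R0,P3.R1)
SC (9): <0 0 0 0> <0 0 0 1> <0 0 1 1> <0 1 0 0> <0 1 0 1> <0 1 1 1> <1 1 0 0> <1 1 0 1> <1 1 1 1>
TSO (9): <0 0 0 0> <0 0 0 1> <0 0 1 1> <0 1 0 0> <0 1 0 1> <0 1 1 1> <1 1 0 0> <1 1 0 1> <1 1 1 1>
PSO (12): <0 0 0 0> <0 0 0 1> <0 0 1 1> <0 1 0 0> <0 1 0 1> <0 1 1 1> <1 0 0 0> <1 0 0 1> <1 0 1 1> <1 1 0 0> <1 1 0 1> <1 1 1 1>
target <0 0 0 0> ∈ {SC,TSO,PSO}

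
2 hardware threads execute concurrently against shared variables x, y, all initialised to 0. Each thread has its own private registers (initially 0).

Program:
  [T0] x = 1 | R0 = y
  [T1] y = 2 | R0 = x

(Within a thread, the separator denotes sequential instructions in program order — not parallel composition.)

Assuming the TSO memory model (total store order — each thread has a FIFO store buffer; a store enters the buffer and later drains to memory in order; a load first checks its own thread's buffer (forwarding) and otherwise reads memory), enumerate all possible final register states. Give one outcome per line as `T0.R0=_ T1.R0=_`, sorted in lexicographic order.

outcome vector order: (T0.R0,T1.R0)
|TSO outcomes| = 4

T0.R0=0 T1.R0=0
T0.R0=0 T1.R0=1
T0.R0=2 T1.R0=0
T0.R0=2 T1.R0=1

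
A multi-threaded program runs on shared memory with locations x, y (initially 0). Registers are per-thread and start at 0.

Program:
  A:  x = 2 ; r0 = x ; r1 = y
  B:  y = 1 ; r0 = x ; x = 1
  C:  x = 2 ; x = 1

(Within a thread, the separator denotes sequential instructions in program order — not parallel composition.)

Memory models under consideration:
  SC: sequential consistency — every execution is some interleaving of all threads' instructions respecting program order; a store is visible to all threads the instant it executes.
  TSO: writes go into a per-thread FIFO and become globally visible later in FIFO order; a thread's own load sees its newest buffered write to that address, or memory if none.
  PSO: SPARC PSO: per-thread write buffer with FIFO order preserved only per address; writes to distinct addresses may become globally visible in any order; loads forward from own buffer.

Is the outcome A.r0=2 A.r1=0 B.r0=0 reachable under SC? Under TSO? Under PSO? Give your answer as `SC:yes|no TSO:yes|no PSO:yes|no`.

SC:no TSO:yes PSO:yes

outcome vector order: (A.r0,A.r1,B.r0)
under SC → (1,0,1) (1,1,0) (1,1,1) (1,1,2) (2,0,1) (2,0,2) (2,1,0) (2,1,1) (2,1,2)
under TSO → (1,0,0) (1,0,1) (1,0,2) (1,1,0) (1,1,1) (1,1,2) (2,0,0) (2,0,1) (2,0,2) (2,1,0) (2,1,1) (2,1,2)
under PSO → (1,0,0) (1,0,1) (1,0,2) (1,1,0) (1,1,1) (1,1,2) (2,0,0) (2,0,1) (2,0,2) (2,1,0) (2,1,1) (2,1,2)
target (2,0,0) ∈ {TSO,PSO}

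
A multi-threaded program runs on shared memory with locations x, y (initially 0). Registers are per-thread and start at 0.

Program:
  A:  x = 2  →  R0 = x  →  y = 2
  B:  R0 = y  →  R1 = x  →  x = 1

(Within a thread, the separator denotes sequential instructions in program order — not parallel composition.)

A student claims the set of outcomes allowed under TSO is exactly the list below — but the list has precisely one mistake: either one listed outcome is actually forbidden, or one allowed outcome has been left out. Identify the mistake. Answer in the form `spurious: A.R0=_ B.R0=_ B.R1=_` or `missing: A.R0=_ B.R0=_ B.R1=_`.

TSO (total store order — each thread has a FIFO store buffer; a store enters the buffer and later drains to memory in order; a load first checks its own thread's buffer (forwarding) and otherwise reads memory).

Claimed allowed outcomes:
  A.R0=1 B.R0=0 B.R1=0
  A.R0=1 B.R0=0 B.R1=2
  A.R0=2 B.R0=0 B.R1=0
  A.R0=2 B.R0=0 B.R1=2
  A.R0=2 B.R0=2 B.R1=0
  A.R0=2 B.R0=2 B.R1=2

spurious: A.R0=2 B.R0=2 B.R1=0

outcome vector order: (A.R0,B.R0,B.R1)
under TSO → 1/0/0; 1/0/2; 2/0/0; 2/0/2; 2/2/2
claimed∖TSO = {2/2/0}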